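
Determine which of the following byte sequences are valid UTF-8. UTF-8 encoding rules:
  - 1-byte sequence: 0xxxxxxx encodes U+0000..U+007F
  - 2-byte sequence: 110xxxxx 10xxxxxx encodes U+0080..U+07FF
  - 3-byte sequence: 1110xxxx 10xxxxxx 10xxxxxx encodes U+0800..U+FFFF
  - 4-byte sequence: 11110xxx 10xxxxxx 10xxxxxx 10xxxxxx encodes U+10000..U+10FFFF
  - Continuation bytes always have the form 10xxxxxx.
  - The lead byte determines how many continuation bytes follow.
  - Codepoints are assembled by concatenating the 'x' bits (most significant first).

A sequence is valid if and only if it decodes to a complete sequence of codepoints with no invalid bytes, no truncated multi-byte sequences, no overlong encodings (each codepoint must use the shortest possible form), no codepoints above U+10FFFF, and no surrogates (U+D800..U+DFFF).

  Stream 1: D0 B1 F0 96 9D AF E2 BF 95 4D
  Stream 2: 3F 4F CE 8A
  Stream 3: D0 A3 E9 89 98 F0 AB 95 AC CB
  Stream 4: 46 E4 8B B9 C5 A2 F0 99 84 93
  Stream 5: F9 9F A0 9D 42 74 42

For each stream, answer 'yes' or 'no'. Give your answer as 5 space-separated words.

Answer: yes yes no yes no

Derivation:
Stream 1: decodes cleanly. VALID
Stream 2: decodes cleanly. VALID
Stream 3: error at byte offset 10. INVALID
Stream 4: decodes cleanly. VALID
Stream 5: error at byte offset 0. INVALID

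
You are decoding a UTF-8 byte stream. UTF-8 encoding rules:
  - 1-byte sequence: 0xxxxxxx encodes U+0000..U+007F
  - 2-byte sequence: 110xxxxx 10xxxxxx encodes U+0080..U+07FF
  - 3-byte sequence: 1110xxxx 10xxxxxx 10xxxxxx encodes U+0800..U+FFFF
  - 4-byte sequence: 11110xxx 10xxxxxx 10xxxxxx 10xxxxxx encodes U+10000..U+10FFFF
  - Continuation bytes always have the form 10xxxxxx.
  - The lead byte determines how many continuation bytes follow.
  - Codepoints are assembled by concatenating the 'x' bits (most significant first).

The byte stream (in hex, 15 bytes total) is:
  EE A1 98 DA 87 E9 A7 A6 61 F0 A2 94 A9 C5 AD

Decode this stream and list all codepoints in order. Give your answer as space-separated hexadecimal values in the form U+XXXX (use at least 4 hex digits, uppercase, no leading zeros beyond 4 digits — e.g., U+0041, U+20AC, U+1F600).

Answer: U+E858 U+0687 U+99E6 U+0061 U+22529 U+016D

Derivation:
Byte[0]=EE: 3-byte lead, need 2 cont bytes. acc=0xE
Byte[1]=A1: continuation. acc=(acc<<6)|0x21=0x3A1
Byte[2]=98: continuation. acc=(acc<<6)|0x18=0xE858
Completed: cp=U+E858 (starts at byte 0)
Byte[3]=DA: 2-byte lead, need 1 cont bytes. acc=0x1A
Byte[4]=87: continuation. acc=(acc<<6)|0x07=0x687
Completed: cp=U+0687 (starts at byte 3)
Byte[5]=E9: 3-byte lead, need 2 cont bytes. acc=0x9
Byte[6]=A7: continuation. acc=(acc<<6)|0x27=0x267
Byte[7]=A6: continuation. acc=(acc<<6)|0x26=0x99E6
Completed: cp=U+99E6 (starts at byte 5)
Byte[8]=61: 1-byte ASCII. cp=U+0061
Byte[9]=F0: 4-byte lead, need 3 cont bytes. acc=0x0
Byte[10]=A2: continuation. acc=(acc<<6)|0x22=0x22
Byte[11]=94: continuation. acc=(acc<<6)|0x14=0x894
Byte[12]=A9: continuation. acc=(acc<<6)|0x29=0x22529
Completed: cp=U+22529 (starts at byte 9)
Byte[13]=C5: 2-byte lead, need 1 cont bytes. acc=0x5
Byte[14]=AD: continuation. acc=(acc<<6)|0x2D=0x16D
Completed: cp=U+016D (starts at byte 13)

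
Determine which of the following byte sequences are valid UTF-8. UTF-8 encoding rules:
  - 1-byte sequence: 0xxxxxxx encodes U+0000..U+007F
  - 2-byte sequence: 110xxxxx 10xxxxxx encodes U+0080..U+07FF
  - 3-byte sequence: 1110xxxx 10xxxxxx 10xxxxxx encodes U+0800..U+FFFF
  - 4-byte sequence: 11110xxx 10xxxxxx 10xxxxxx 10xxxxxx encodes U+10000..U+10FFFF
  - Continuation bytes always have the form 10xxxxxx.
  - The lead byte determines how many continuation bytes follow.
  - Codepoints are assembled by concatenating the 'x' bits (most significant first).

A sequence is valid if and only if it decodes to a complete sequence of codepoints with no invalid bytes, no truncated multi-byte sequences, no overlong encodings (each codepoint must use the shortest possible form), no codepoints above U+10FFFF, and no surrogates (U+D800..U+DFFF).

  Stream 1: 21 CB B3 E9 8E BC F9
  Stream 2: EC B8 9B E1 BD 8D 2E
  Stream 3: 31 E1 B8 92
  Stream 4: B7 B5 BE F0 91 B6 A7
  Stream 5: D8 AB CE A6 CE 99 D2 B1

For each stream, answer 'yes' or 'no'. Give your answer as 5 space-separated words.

Stream 1: error at byte offset 6. INVALID
Stream 2: decodes cleanly. VALID
Stream 3: decodes cleanly. VALID
Stream 4: error at byte offset 0. INVALID
Stream 5: decodes cleanly. VALID

Answer: no yes yes no yes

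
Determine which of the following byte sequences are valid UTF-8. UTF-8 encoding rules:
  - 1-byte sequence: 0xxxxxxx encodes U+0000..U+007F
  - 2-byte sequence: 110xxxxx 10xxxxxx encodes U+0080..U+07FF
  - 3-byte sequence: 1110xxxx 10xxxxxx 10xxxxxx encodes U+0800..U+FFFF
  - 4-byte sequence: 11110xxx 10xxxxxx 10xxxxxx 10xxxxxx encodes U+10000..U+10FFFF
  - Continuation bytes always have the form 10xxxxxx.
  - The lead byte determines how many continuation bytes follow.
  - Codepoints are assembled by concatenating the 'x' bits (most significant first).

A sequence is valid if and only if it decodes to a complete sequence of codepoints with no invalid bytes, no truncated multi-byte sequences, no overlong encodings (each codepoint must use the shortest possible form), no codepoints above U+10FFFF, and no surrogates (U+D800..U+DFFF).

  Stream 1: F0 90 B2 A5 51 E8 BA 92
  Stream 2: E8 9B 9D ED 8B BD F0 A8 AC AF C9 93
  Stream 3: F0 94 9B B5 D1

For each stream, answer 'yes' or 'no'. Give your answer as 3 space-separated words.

Stream 1: decodes cleanly. VALID
Stream 2: decodes cleanly. VALID
Stream 3: error at byte offset 5. INVALID

Answer: yes yes no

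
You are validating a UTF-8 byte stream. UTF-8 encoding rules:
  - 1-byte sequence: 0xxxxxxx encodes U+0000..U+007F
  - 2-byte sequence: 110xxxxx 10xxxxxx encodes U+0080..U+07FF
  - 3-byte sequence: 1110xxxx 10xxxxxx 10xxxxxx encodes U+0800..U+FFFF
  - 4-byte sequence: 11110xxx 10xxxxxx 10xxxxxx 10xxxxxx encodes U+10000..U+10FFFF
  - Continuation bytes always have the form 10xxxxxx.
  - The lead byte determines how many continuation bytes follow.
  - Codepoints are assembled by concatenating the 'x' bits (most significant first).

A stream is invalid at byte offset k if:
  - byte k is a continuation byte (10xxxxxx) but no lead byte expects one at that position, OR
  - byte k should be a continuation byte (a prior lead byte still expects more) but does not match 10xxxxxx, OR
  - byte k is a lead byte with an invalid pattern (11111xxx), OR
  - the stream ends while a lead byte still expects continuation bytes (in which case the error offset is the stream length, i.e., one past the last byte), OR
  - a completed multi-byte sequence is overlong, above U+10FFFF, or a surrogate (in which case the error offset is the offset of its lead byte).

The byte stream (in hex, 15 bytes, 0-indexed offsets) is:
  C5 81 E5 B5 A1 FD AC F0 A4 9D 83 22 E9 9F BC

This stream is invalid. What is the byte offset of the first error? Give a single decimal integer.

Byte[0]=C5: 2-byte lead, need 1 cont bytes. acc=0x5
Byte[1]=81: continuation. acc=(acc<<6)|0x01=0x141
Completed: cp=U+0141 (starts at byte 0)
Byte[2]=E5: 3-byte lead, need 2 cont bytes. acc=0x5
Byte[3]=B5: continuation. acc=(acc<<6)|0x35=0x175
Byte[4]=A1: continuation. acc=(acc<<6)|0x21=0x5D61
Completed: cp=U+5D61 (starts at byte 2)
Byte[5]=FD: INVALID lead byte (not 0xxx/110x/1110/11110)

Answer: 5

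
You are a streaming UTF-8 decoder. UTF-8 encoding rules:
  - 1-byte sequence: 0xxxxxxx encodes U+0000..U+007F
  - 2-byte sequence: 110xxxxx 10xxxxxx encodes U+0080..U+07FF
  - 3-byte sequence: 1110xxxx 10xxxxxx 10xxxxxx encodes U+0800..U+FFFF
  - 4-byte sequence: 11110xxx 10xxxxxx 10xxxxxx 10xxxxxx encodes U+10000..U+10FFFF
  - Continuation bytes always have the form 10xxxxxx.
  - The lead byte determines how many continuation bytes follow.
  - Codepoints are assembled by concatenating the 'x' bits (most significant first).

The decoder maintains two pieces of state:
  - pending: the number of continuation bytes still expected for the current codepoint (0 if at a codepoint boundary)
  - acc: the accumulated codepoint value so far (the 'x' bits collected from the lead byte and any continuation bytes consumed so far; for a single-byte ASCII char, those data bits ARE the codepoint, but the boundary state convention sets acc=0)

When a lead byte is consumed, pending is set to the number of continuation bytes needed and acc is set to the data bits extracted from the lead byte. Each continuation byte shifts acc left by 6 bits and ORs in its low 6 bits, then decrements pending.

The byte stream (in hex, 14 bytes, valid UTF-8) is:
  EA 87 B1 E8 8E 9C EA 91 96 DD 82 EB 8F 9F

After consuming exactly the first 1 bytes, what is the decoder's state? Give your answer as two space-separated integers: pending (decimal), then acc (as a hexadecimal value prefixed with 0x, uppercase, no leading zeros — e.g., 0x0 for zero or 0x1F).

Byte[0]=EA: 3-byte lead. pending=2, acc=0xA

Answer: 2 0xA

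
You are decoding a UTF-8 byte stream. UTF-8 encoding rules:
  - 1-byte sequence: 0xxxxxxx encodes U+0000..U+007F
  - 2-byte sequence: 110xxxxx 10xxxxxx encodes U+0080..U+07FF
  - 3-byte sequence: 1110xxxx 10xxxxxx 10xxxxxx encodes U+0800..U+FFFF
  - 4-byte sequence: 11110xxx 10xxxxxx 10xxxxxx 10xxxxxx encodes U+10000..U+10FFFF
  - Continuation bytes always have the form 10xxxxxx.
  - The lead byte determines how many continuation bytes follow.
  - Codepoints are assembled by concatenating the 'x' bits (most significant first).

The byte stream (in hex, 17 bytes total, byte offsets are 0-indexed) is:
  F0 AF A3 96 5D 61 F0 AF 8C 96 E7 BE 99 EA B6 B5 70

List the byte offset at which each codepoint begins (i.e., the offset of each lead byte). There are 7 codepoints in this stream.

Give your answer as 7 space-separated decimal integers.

Byte[0]=F0: 4-byte lead, need 3 cont bytes. acc=0x0
Byte[1]=AF: continuation. acc=(acc<<6)|0x2F=0x2F
Byte[2]=A3: continuation. acc=(acc<<6)|0x23=0xBE3
Byte[3]=96: continuation. acc=(acc<<6)|0x16=0x2F8D6
Completed: cp=U+2F8D6 (starts at byte 0)
Byte[4]=5D: 1-byte ASCII. cp=U+005D
Byte[5]=61: 1-byte ASCII. cp=U+0061
Byte[6]=F0: 4-byte lead, need 3 cont bytes. acc=0x0
Byte[7]=AF: continuation. acc=(acc<<6)|0x2F=0x2F
Byte[8]=8C: continuation. acc=(acc<<6)|0x0C=0xBCC
Byte[9]=96: continuation. acc=(acc<<6)|0x16=0x2F316
Completed: cp=U+2F316 (starts at byte 6)
Byte[10]=E7: 3-byte lead, need 2 cont bytes. acc=0x7
Byte[11]=BE: continuation. acc=(acc<<6)|0x3E=0x1FE
Byte[12]=99: continuation. acc=(acc<<6)|0x19=0x7F99
Completed: cp=U+7F99 (starts at byte 10)
Byte[13]=EA: 3-byte lead, need 2 cont bytes. acc=0xA
Byte[14]=B6: continuation. acc=(acc<<6)|0x36=0x2B6
Byte[15]=B5: continuation. acc=(acc<<6)|0x35=0xADB5
Completed: cp=U+ADB5 (starts at byte 13)
Byte[16]=70: 1-byte ASCII. cp=U+0070

Answer: 0 4 5 6 10 13 16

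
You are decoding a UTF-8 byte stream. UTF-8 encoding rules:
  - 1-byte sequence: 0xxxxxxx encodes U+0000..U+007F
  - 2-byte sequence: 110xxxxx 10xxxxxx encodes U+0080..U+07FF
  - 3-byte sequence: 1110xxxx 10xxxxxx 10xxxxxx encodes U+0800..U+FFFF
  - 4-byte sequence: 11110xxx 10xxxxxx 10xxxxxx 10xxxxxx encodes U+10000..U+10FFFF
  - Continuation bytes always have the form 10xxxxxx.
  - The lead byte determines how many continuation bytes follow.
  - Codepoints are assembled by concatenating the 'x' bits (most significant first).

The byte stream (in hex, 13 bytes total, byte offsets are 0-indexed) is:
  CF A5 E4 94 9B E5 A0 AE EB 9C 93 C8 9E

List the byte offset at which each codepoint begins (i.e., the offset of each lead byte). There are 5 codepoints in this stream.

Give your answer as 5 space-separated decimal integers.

Answer: 0 2 5 8 11

Derivation:
Byte[0]=CF: 2-byte lead, need 1 cont bytes. acc=0xF
Byte[1]=A5: continuation. acc=(acc<<6)|0x25=0x3E5
Completed: cp=U+03E5 (starts at byte 0)
Byte[2]=E4: 3-byte lead, need 2 cont bytes. acc=0x4
Byte[3]=94: continuation. acc=(acc<<6)|0x14=0x114
Byte[4]=9B: continuation. acc=(acc<<6)|0x1B=0x451B
Completed: cp=U+451B (starts at byte 2)
Byte[5]=E5: 3-byte lead, need 2 cont bytes. acc=0x5
Byte[6]=A0: continuation. acc=(acc<<6)|0x20=0x160
Byte[7]=AE: continuation. acc=(acc<<6)|0x2E=0x582E
Completed: cp=U+582E (starts at byte 5)
Byte[8]=EB: 3-byte lead, need 2 cont bytes. acc=0xB
Byte[9]=9C: continuation. acc=(acc<<6)|0x1C=0x2DC
Byte[10]=93: continuation. acc=(acc<<6)|0x13=0xB713
Completed: cp=U+B713 (starts at byte 8)
Byte[11]=C8: 2-byte lead, need 1 cont bytes. acc=0x8
Byte[12]=9E: continuation. acc=(acc<<6)|0x1E=0x21E
Completed: cp=U+021E (starts at byte 11)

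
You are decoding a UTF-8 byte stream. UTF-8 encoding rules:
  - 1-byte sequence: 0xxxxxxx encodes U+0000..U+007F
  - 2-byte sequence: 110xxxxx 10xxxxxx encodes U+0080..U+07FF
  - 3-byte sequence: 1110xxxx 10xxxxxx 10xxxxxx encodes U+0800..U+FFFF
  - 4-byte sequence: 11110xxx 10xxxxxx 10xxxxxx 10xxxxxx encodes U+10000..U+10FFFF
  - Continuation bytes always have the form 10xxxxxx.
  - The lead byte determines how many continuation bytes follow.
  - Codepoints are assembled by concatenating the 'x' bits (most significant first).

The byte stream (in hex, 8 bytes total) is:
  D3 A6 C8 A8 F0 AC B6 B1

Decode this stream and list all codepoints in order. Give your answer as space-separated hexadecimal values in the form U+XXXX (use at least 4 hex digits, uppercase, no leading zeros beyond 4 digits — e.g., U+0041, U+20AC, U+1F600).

Answer: U+04E6 U+0228 U+2CDB1

Derivation:
Byte[0]=D3: 2-byte lead, need 1 cont bytes. acc=0x13
Byte[1]=A6: continuation. acc=(acc<<6)|0x26=0x4E6
Completed: cp=U+04E6 (starts at byte 0)
Byte[2]=C8: 2-byte lead, need 1 cont bytes. acc=0x8
Byte[3]=A8: continuation. acc=(acc<<6)|0x28=0x228
Completed: cp=U+0228 (starts at byte 2)
Byte[4]=F0: 4-byte lead, need 3 cont bytes. acc=0x0
Byte[5]=AC: continuation. acc=(acc<<6)|0x2C=0x2C
Byte[6]=B6: continuation. acc=(acc<<6)|0x36=0xB36
Byte[7]=B1: continuation. acc=(acc<<6)|0x31=0x2CDB1
Completed: cp=U+2CDB1 (starts at byte 4)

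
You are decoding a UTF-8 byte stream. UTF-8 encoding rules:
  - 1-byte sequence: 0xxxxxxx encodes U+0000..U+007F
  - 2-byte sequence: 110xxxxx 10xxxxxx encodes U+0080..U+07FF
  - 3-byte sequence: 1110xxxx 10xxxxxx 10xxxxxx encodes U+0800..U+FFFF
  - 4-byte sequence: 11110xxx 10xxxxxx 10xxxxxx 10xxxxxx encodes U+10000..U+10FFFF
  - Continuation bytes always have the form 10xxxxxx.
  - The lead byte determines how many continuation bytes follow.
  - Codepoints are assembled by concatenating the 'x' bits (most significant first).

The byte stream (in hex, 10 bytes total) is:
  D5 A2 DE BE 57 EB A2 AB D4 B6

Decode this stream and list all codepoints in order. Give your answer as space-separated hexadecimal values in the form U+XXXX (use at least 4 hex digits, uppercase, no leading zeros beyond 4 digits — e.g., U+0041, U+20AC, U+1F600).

Answer: U+0562 U+07BE U+0057 U+B8AB U+0536

Derivation:
Byte[0]=D5: 2-byte lead, need 1 cont bytes. acc=0x15
Byte[1]=A2: continuation. acc=(acc<<6)|0x22=0x562
Completed: cp=U+0562 (starts at byte 0)
Byte[2]=DE: 2-byte lead, need 1 cont bytes. acc=0x1E
Byte[3]=BE: continuation. acc=(acc<<6)|0x3E=0x7BE
Completed: cp=U+07BE (starts at byte 2)
Byte[4]=57: 1-byte ASCII. cp=U+0057
Byte[5]=EB: 3-byte lead, need 2 cont bytes. acc=0xB
Byte[6]=A2: continuation. acc=(acc<<6)|0x22=0x2E2
Byte[7]=AB: continuation. acc=(acc<<6)|0x2B=0xB8AB
Completed: cp=U+B8AB (starts at byte 5)
Byte[8]=D4: 2-byte lead, need 1 cont bytes. acc=0x14
Byte[9]=B6: continuation. acc=(acc<<6)|0x36=0x536
Completed: cp=U+0536 (starts at byte 8)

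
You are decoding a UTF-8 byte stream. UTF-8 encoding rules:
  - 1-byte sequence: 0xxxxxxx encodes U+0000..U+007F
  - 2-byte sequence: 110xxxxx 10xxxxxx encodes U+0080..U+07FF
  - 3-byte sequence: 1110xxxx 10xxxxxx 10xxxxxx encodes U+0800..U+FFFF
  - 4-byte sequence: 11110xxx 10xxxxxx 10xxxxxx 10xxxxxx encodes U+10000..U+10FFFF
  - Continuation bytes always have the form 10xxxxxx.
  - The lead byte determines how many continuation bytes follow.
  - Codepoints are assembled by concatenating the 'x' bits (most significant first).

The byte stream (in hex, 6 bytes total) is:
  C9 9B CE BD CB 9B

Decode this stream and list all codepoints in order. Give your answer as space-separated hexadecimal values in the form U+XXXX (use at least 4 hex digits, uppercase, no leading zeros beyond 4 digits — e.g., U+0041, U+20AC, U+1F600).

Answer: U+025B U+03BD U+02DB

Derivation:
Byte[0]=C9: 2-byte lead, need 1 cont bytes. acc=0x9
Byte[1]=9B: continuation. acc=(acc<<6)|0x1B=0x25B
Completed: cp=U+025B (starts at byte 0)
Byte[2]=CE: 2-byte lead, need 1 cont bytes. acc=0xE
Byte[3]=BD: continuation. acc=(acc<<6)|0x3D=0x3BD
Completed: cp=U+03BD (starts at byte 2)
Byte[4]=CB: 2-byte lead, need 1 cont bytes. acc=0xB
Byte[5]=9B: continuation. acc=(acc<<6)|0x1B=0x2DB
Completed: cp=U+02DB (starts at byte 4)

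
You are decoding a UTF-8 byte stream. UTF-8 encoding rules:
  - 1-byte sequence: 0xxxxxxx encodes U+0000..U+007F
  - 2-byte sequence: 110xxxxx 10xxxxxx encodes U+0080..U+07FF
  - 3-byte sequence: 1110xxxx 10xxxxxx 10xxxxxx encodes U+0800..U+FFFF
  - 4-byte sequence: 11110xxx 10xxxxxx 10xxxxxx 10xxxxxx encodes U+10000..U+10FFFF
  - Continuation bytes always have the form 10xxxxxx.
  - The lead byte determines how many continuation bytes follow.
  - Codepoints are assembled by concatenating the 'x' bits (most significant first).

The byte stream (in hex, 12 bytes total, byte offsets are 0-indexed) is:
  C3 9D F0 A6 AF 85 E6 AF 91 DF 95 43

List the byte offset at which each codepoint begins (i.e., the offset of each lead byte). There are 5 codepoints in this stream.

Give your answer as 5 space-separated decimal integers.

Answer: 0 2 6 9 11

Derivation:
Byte[0]=C3: 2-byte lead, need 1 cont bytes. acc=0x3
Byte[1]=9D: continuation. acc=(acc<<6)|0x1D=0xDD
Completed: cp=U+00DD (starts at byte 0)
Byte[2]=F0: 4-byte lead, need 3 cont bytes. acc=0x0
Byte[3]=A6: continuation. acc=(acc<<6)|0x26=0x26
Byte[4]=AF: continuation. acc=(acc<<6)|0x2F=0x9AF
Byte[5]=85: continuation. acc=(acc<<6)|0x05=0x26BC5
Completed: cp=U+26BC5 (starts at byte 2)
Byte[6]=E6: 3-byte lead, need 2 cont bytes. acc=0x6
Byte[7]=AF: continuation. acc=(acc<<6)|0x2F=0x1AF
Byte[8]=91: continuation. acc=(acc<<6)|0x11=0x6BD1
Completed: cp=U+6BD1 (starts at byte 6)
Byte[9]=DF: 2-byte lead, need 1 cont bytes. acc=0x1F
Byte[10]=95: continuation. acc=(acc<<6)|0x15=0x7D5
Completed: cp=U+07D5 (starts at byte 9)
Byte[11]=43: 1-byte ASCII. cp=U+0043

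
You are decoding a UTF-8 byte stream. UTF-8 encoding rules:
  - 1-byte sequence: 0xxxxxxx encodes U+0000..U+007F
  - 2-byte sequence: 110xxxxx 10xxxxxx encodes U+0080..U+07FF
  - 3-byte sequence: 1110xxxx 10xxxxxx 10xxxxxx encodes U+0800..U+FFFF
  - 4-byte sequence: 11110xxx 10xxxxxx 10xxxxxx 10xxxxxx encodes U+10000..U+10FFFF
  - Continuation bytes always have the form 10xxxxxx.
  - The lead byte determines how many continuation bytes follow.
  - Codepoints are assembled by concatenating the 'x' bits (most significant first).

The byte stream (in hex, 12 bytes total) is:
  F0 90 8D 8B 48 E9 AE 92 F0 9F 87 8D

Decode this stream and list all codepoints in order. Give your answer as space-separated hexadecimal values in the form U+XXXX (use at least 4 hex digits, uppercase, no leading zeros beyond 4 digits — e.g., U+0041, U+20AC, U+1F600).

Byte[0]=F0: 4-byte lead, need 3 cont bytes. acc=0x0
Byte[1]=90: continuation. acc=(acc<<6)|0x10=0x10
Byte[2]=8D: continuation. acc=(acc<<6)|0x0D=0x40D
Byte[3]=8B: continuation. acc=(acc<<6)|0x0B=0x1034B
Completed: cp=U+1034B (starts at byte 0)
Byte[4]=48: 1-byte ASCII. cp=U+0048
Byte[5]=E9: 3-byte lead, need 2 cont bytes. acc=0x9
Byte[6]=AE: continuation. acc=(acc<<6)|0x2E=0x26E
Byte[7]=92: continuation. acc=(acc<<6)|0x12=0x9B92
Completed: cp=U+9B92 (starts at byte 5)
Byte[8]=F0: 4-byte lead, need 3 cont bytes. acc=0x0
Byte[9]=9F: continuation. acc=(acc<<6)|0x1F=0x1F
Byte[10]=87: continuation. acc=(acc<<6)|0x07=0x7C7
Byte[11]=8D: continuation. acc=(acc<<6)|0x0D=0x1F1CD
Completed: cp=U+1F1CD (starts at byte 8)

Answer: U+1034B U+0048 U+9B92 U+1F1CD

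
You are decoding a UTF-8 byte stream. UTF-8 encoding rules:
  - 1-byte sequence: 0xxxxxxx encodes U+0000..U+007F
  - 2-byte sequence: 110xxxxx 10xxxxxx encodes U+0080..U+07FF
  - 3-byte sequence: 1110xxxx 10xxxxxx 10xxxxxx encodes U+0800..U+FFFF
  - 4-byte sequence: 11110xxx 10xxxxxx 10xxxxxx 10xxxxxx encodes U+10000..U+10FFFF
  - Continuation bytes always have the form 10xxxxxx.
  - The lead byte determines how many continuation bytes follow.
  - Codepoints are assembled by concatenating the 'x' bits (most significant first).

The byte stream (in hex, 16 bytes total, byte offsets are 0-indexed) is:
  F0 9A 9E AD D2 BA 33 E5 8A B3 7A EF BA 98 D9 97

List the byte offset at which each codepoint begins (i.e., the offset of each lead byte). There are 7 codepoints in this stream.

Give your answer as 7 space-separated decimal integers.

Byte[0]=F0: 4-byte lead, need 3 cont bytes. acc=0x0
Byte[1]=9A: continuation. acc=(acc<<6)|0x1A=0x1A
Byte[2]=9E: continuation. acc=(acc<<6)|0x1E=0x69E
Byte[3]=AD: continuation. acc=(acc<<6)|0x2D=0x1A7AD
Completed: cp=U+1A7AD (starts at byte 0)
Byte[4]=D2: 2-byte lead, need 1 cont bytes. acc=0x12
Byte[5]=BA: continuation. acc=(acc<<6)|0x3A=0x4BA
Completed: cp=U+04BA (starts at byte 4)
Byte[6]=33: 1-byte ASCII. cp=U+0033
Byte[7]=E5: 3-byte lead, need 2 cont bytes. acc=0x5
Byte[8]=8A: continuation. acc=(acc<<6)|0x0A=0x14A
Byte[9]=B3: continuation. acc=(acc<<6)|0x33=0x52B3
Completed: cp=U+52B3 (starts at byte 7)
Byte[10]=7A: 1-byte ASCII. cp=U+007A
Byte[11]=EF: 3-byte lead, need 2 cont bytes. acc=0xF
Byte[12]=BA: continuation. acc=(acc<<6)|0x3A=0x3FA
Byte[13]=98: continuation. acc=(acc<<6)|0x18=0xFE98
Completed: cp=U+FE98 (starts at byte 11)
Byte[14]=D9: 2-byte lead, need 1 cont bytes. acc=0x19
Byte[15]=97: continuation. acc=(acc<<6)|0x17=0x657
Completed: cp=U+0657 (starts at byte 14)

Answer: 0 4 6 7 10 11 14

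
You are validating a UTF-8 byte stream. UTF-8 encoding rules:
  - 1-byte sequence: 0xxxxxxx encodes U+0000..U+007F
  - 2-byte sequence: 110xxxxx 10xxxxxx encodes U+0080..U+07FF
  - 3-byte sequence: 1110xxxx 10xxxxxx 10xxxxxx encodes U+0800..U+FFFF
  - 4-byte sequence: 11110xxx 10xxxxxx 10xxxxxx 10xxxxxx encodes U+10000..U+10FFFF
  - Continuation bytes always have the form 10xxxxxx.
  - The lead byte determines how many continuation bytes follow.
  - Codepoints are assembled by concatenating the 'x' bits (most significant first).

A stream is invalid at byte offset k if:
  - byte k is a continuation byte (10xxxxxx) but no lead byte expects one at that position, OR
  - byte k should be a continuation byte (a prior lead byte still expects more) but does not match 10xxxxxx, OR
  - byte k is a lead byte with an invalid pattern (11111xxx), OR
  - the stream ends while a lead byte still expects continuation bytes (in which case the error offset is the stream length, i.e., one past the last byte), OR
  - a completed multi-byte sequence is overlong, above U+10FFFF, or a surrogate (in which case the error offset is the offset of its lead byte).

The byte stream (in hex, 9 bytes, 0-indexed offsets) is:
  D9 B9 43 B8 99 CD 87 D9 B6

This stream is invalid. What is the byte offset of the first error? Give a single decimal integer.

Byte[0]=D9: 2-byte lead, need 1 cont bytes. acc=0x19
Byte[1]=B9: continuation. acc=(acc<<6)|0x39=0x679
Completed: cp=U+0679 (starts at byte 0)
Byte[2]=43: 1-byte ASCII. cp=U+0043
Byte[3]=B8: INVALID lead byte (not 0xxx/110x/1110/11110)

Answer: 3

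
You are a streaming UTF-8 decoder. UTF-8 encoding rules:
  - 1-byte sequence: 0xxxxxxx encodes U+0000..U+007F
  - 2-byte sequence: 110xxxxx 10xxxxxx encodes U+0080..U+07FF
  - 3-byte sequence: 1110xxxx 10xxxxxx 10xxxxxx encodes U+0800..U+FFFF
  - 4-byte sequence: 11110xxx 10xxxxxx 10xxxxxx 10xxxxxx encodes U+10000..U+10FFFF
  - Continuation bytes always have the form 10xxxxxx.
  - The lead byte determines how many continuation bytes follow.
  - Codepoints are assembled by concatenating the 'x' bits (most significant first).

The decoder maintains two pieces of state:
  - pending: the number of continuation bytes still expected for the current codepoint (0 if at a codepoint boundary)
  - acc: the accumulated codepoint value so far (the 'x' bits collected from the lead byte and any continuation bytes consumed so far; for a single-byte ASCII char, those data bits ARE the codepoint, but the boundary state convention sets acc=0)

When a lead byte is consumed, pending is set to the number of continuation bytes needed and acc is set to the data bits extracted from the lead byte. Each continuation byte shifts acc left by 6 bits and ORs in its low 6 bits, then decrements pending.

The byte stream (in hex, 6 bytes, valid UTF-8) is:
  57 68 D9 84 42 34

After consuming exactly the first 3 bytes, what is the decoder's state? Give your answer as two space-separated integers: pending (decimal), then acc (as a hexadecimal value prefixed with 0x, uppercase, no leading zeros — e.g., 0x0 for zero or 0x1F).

Answer: 1 0x19

Derivation:
Byte[0]=57: 1-byte. pending=0, acc=0x0
Byte[1]=68: 1-byte. pending=0, acc=0x0
Byte[2]=D9: 2-byte lead. pending=1, acc=0x19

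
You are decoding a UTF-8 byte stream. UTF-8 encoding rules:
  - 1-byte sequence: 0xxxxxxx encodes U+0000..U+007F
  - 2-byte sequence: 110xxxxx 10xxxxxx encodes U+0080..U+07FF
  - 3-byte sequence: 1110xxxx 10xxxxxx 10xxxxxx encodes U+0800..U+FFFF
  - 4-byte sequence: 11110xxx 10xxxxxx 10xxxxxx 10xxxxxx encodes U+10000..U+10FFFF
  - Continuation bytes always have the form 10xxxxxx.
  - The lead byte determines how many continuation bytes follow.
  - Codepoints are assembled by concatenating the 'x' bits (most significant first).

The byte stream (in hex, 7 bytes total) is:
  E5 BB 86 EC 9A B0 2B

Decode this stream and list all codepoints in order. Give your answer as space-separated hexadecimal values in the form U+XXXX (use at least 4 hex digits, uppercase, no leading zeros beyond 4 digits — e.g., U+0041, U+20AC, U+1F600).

Byte[0]=E5: 3-byte lead, need 2 cont bytes. acc=0x5
Byte[1]=BB: continuation. acc=(acc<<6)|0x3B=0x17B
Byte[2]=86: continuation. acc=(acc<<6)|0x06=0x5EC6
Completed: cp=U+5EC6 (starts at byte 0)
Byte[3]=EC: 3-byte lead, need 2 cont bytes. acc=0xC
Byte[4]=9A: continuation. acc=(acc<<6)|0x1A=0x31A
Byte[5]=B0: continuation. acc=(acc<<6)|0x30=0xC6B0
Completed: cp=U+C6B0 (starts at byte 3)
Byte[6]=2B: 1-byte ASCII. cp=U+002B

Answer: U+5EC6 U+C6B0 U+002B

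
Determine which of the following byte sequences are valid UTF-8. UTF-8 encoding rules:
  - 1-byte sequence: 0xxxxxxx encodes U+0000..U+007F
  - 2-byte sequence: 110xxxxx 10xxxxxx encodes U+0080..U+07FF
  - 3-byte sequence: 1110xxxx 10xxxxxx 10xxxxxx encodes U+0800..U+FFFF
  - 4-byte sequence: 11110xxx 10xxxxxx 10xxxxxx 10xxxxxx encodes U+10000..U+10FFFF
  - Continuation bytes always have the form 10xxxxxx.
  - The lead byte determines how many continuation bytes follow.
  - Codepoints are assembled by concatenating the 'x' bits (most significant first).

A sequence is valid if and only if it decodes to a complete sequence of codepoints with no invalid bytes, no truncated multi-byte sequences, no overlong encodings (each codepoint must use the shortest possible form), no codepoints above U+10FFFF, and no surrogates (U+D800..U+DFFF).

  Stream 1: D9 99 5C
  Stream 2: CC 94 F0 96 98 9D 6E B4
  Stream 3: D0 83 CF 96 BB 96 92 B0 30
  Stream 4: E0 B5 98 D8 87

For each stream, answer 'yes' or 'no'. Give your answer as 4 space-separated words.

Answer: yes no no yes

Derivation:
Stream 1: decodes cleanly. VALID
Stream 2: error at byte offset 7. INVALID
Stream 3: error at byte offset 4. INVALID
Stream 4: decodes cleanly. VALID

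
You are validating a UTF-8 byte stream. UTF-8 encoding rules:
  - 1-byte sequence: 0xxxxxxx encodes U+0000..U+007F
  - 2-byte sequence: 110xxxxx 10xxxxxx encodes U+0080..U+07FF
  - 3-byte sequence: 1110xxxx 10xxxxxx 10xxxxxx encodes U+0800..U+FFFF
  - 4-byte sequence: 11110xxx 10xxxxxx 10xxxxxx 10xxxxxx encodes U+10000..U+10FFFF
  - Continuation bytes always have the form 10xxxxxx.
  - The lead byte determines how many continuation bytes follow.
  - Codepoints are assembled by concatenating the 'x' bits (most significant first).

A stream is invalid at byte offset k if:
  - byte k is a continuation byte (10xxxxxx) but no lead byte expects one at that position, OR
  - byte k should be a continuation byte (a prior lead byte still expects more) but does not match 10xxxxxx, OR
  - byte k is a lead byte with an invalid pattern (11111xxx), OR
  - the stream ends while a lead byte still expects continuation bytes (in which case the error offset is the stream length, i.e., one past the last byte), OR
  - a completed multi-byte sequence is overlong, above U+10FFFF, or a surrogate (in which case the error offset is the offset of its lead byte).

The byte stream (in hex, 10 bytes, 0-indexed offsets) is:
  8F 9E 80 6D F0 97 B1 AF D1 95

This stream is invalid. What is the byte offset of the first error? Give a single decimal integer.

Byte[0]=8F: INVALID lead byte (not 0xxx/110x/1110/11110)

Answer: 0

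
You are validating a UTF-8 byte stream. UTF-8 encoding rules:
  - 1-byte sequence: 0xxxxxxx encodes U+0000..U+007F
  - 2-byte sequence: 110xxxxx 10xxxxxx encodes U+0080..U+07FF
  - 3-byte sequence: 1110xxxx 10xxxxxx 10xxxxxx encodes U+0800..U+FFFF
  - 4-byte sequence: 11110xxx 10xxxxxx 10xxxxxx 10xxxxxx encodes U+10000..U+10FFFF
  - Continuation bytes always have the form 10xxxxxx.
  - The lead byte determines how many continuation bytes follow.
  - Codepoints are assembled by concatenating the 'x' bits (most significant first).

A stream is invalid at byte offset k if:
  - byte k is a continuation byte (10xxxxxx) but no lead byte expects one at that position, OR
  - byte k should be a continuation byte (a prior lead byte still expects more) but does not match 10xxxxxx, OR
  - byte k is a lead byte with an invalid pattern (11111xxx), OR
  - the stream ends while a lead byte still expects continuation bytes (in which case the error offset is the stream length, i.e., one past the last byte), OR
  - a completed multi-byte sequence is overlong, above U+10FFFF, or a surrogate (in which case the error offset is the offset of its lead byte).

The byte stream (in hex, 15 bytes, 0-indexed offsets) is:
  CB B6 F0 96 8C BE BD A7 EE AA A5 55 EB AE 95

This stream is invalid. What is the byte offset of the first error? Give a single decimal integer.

Answer: 6

Derivation:
Byte[0]=CB: 2-byte lead, need 1 cont bytes. acc=0xB
Byte[1]=B6: continuation. acc=(acc<<6)|0x36=0x2F6
Completed: cp=U+02F6 (starts at byte 0)
Byte[2]=F0: 4-byte lead, need 3 cont bytes. acc=0x0
Byte[3]=96: continuation. acc=(acc<<6)|0x16=0x16
Byte[4]=8C: continuation. acc=(acc<<6)|0x0C=0x58C
Byte[5]=BE: continuation. acc=(acc<<6)|0x3E=0x1633E
Completed: cp=U+1633E (starts at byte 2)
Byte[6]=BD: INVALID lead byte (not 0xxx/110x/1110/11110)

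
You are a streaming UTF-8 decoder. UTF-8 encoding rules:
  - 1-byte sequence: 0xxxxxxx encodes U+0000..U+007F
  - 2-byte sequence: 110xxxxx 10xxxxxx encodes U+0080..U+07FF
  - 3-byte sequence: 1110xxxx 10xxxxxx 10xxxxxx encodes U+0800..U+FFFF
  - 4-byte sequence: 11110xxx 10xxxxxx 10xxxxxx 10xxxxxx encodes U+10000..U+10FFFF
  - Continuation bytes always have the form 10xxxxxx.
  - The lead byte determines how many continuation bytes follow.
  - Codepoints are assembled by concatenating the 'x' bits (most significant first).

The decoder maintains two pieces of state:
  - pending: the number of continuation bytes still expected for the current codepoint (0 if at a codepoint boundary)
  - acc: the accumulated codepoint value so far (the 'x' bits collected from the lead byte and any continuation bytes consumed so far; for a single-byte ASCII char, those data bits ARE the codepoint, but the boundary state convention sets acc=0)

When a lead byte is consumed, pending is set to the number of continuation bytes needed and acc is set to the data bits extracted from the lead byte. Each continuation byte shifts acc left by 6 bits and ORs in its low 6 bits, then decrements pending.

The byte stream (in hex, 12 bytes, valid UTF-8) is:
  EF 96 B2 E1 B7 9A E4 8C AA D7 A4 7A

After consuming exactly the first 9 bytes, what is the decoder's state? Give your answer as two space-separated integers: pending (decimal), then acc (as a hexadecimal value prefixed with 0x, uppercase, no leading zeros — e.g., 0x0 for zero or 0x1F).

Answer: 0 0x432A

Derivation:
Byte[0]=EF: 3-byte lead. pending=2, acc=0xF
Byte[1]=96: continuation. acc=(acc<<6)|0x16=0x3D6, pending=1
Byte[2]=B2: continuation. acc=(acc<<6)|0x32=0xF5B2, pending=0
Byte[3]=E1: 3-byte lead. pending=2, acc=0x1
Byte[4]=B7: continuation. acc=(acc<<6)|0x37=0x77, pending=1
Byte[5]=9A: continuation. acc=(acc<<6)|0x1A=0x1DDA, pending=0
Byte[6]=E4: 3-byte lead. pending=2, acc=0x4
Byte[7]=8C: continuation. acc=(acc<<6)|0x0C=0x10C, pending=1
Byte[8]=AA: continuation. acc=(acc<<6)|0x2A=0x432A, pending=0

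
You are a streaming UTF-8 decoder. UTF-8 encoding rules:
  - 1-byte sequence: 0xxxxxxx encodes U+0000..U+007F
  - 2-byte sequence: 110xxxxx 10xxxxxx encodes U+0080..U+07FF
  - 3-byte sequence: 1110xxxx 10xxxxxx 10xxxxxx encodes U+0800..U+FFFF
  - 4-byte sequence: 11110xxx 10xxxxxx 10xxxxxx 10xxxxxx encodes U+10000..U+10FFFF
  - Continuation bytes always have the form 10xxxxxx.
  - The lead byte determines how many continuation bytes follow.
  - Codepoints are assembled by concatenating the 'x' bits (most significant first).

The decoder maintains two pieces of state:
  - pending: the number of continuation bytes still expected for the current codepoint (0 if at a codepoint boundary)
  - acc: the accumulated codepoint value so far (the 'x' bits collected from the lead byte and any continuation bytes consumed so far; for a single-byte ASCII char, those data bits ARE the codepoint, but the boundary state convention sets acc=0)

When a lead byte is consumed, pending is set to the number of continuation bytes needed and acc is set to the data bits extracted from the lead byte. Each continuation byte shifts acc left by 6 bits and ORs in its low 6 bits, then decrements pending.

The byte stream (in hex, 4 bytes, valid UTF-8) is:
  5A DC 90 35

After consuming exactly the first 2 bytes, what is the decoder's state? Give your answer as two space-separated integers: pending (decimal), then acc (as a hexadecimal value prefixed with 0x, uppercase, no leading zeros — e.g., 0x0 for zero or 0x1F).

Answer: 1 0x1C

Derivation:
Byte[0]=5A: 1-byte. pending=0, acc=0x0
Byte[1]=DC: 2-byte lead. pending=1, acc=0x1C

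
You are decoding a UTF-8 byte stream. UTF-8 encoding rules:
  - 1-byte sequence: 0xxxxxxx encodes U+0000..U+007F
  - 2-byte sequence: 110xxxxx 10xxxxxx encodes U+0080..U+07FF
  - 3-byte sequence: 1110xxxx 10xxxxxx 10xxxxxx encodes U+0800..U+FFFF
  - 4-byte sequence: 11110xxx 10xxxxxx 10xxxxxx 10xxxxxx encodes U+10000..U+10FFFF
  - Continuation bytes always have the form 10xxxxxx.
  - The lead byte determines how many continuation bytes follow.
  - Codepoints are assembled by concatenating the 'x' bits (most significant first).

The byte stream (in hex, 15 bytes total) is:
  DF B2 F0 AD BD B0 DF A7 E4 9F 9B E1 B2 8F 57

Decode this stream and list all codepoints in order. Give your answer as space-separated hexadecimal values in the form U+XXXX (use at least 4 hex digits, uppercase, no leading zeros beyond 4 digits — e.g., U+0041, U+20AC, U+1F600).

Answer: U+07F2 U+2DF70 U+07E7 U+47DB U+1C8F U+0057

Derivation:
Byte[0]=DF: 2-byte lead, need 1 cont bytes. acc=0x1F
Byte[1]=B2: continuation. acc=(acc<<6)|0x32=0x7F2
Completed: cp=U+07F2 (starts at byte 0)
Byte[2]=F0: 4-byte lead, need 3 cont bytes. acc=0x0
Byte[3]=AD: continuation. acc=(acc<<6)|0x2D=0x2D
Byte[4]=BD: continuation. acc=(acc<<6)|0x3D=0xB7D
Byte[5]=B0: continuation. acc=(acc<<6)|0x30=0x2DF70
Completed: cp=U+2DF70 (starts at byte 2)
Byte[6]=DF: 2-byte lead, need 1 cont bytes. acc=0x1F
Byte[7]=A7: continuation. acc=(acc<<6)|0x27=0x7E7
Completed: cp=U+07E7 (starts at byte 6)
Byte[8]=E4: 3-byte lead, need 2 cont bytes. acc=0x4
Byte[9]=9F: continuation. acc=(acc<<6)|0x1F=0x11F
Byte[10]=9B: continuation. acc=(acc<<6)|0x1B=0x47DB
Completed: cp=U+47DB (starts at byte 8)
Byte[11]=E1: 3-byte lead, need 2 cont bytes. acc=0x1
Byte[12]=B2: continuation. acc=(acc<<6)|0x32=0x72
Byte[13]=8F: continuation. acc=(acc<<6)|0x0F=0x1C8F
Completed: cp=U+1C8F (starts at byte 11)
Byte[14]=57: 1-byte ASCII. cp=U+0057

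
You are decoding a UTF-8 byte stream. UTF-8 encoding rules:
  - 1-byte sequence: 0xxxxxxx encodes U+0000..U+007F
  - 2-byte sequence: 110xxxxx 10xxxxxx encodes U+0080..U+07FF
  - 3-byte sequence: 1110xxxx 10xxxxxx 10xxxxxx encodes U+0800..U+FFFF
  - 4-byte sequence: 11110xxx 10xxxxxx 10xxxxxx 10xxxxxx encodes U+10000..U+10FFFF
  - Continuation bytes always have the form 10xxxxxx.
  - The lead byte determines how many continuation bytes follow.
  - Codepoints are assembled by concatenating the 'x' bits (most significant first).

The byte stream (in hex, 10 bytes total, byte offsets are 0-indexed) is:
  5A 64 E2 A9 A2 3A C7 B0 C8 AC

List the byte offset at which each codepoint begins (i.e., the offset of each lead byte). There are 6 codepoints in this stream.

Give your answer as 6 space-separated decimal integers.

Answer: 0 1 2 5 6 8

Derivation:
Byte[0]=5A: 1-byte ASCII. cp=U+005A
Byte[1]=64: 1-byte ASCII. cp=U+0064
Byte[2]=E2: 3-byte lead, need 2 cont bytes. acc=0x2
Byte[3]=A9: continuation. acc=(acc<<6)|0x29=0xA9
Byte[4]=A2: continuation. acc=(acc<<6)|0x22=0x2A62
Completed: cp=U+2A62 (starts at byte 2)
Byte[5]=3A: 1-byte ASCII. cp=U+003A
Byte[6]=C7: 2-byte lead, need 1 cont bytes. acc=0x7
Byte[7]=B0: continuation. acc=(acc<<6)|0x30=0x1F0
Completed: cp=U+01F0 (starts at byte 6)
Byte[8]=C8: 2-byte lead, need 1 cont bytes. acc=0x8
Byte[9]=AC: continuation. acc=(acc<<6)|0x2C=0x22C
Completed: cp=U+022C (starts at byte 8)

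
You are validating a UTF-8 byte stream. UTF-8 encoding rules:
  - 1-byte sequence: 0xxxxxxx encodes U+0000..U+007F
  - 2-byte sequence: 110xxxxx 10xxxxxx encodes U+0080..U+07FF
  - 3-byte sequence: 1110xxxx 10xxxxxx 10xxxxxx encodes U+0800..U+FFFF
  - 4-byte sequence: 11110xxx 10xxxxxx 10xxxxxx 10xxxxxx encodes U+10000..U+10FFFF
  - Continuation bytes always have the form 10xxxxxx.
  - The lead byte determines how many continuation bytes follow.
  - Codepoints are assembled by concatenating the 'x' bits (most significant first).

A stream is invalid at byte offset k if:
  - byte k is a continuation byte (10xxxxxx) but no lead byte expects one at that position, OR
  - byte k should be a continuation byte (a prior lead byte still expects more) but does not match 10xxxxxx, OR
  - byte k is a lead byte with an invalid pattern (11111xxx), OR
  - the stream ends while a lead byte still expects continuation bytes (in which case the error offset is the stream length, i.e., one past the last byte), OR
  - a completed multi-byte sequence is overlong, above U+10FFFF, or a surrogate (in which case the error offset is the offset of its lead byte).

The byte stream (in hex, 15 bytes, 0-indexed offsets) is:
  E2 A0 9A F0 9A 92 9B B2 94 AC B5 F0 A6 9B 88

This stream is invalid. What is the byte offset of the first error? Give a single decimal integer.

Byte[0]=E2: 3-byte lead, need 2 cont bytes. acc=0x2
Byte[1]=A0: continuation. acc=(acc<<6)|0x20=0xA0
Byte[2]=9A: continuation. acc=(acc<<6)|0x1A=0x281A
Completed: cp=U+281A (starts at byte 0)
Byte[3]=F0: 4-byte lead, need 3 cont bytes. acc=0x0
Byte[4]=9A: continuation. acc=(acc<<6)|0x1A=0x1A
Byte[5]=92: continuation. acc=(acc<<6)|0x12=0x692
Byte[6]=9B: continuation. acc=(acc<<6)|0x1B=0x1A49B
Completed: cp=U+1A49B (starts at byte 3)
Byte[7]=B2: INVALID lead byte (not 0xxx/110x/1110/11110)

Answer: 7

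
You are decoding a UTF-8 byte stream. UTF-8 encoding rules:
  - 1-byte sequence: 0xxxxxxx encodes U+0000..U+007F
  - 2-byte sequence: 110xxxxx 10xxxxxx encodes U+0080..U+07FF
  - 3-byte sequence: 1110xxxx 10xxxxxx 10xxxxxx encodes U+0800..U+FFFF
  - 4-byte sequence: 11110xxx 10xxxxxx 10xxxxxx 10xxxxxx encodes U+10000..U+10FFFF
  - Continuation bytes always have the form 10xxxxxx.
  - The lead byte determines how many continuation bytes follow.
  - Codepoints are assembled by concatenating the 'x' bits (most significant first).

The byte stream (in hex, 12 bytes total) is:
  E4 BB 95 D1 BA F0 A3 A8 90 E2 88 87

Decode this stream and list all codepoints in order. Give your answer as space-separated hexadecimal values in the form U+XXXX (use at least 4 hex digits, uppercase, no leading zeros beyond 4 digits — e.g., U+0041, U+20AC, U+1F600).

Answer: U+4ED5 U+047A U+23A10 U+2207

Derivation:
Byte[0]=E4: 3-byte lead, need 2 cont bytes. acc=0x4
Byte[1]=BB: continuation. acc=(acc<<6)|0x3B=0x13B
Byte[2]=95: continuation. acc=(acc<<6)|0x15=0x4ED5
Completed: cp=U+4ED5 (starts at byte 0)
Byte[3]=D1: 2-byte lead, need 1 cont bytes. acc=0x11
Byte[4]=BA: continuation. acc=(acc<<6)|0x3A=0x47A
Completed: cp=U+047A (starts at byte 3)
Byte[5]=F0: 4-byte lead, need 3 cont bytes. acc=0x0
Byte[6]=A3: continuation. acc=(acc<<6)|0x23=0x23
Byte[7]=A8: continuation. acc=(acc<<6)|0x28=0x8E8
Byte[8]=90: continuation. acc=(acc<<6)|0x10=0x23A10
Completed: cp=U+23A10 (starts at byte 5)
Byte[9]=E2: 3-byte lead, need 2 cont bytes. acc=0x2
Byte[10]=88: continuation. acc=(acc<<6)|0x08=0x88
Byte[11]=87: continuation. acc=(acc<<6)|0x07=0x2207
Completed: cp=U+2207 (starts at byte 9)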